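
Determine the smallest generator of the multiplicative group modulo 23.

5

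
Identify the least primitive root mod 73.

φ(73) = 73 − 1 = 72 = 2^3 · 3^2.
Test candidates g = 2, 3, … against the prime factors q ∈ {2, 3} of φ(73): g is a generator iff g^(72/q) ≢ 1 for every such q.
g = 2: 2^36 ≡ 1 — hits 1, so not a primitive root.
g = 3: 3^36 ≡ 1 — hits 1, so not a primitive root.
g = 4: 4^36 ≡ 1 — hits 1, so not a primitive root.
g = 5: 5^36 ≡ 72; 5^24 ≡ 8 — none is 1, so 5 is a primitive root.
Hence the least primitive root of 73 is 5.

5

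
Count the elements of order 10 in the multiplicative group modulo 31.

φ(31) = 31 − 1 = 30 = 2 · 3 · 5.
In a cyclic group of order 30, there are φ(d) elements of order d for each divisor d of 30, and zero for non-divisors.
10 = 2 · 5 divides 30, and φ(10) = 4.

4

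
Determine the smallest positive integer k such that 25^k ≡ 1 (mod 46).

11

Since 25 ∈ (Z/46Z)^×, its order divides φ(46) = φ(2)·φ(23) = 1·22 = 22 = 2 · 11.
Divisors of 22: 1, 2, 11, 22.
Compute 25^d (mod 46) for the divisors d until we hit 1:
25^1 ≡ 25
25^2 ≡ 27
25^11 ≡ 1
Therefore the multiplicative order of 25 modulo 46 is 11.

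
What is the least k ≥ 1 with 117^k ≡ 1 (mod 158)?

13

By Lagrange's theorem, ord_158(117) divides φ(158) = φ(2)·φ(79) = 1·78 = 78 = 2 · 3 · 13.
Divisors of 78: 1, 2, 3, 6, 13, 26, 39, 78.
Test each divisor d:
117^1 ≡ 117 (mod 158)
117^2 ≡ 101 (mod 158)
117^3 ≡ 125 (mod 158)
117^6 ≡ 141 (mod 158)
117^13 ≡ 1 (mod 158) ✓
Therefore the multiplicative order of 117 modulo 158 is 13.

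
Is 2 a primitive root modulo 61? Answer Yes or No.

φ(61) = 61 − 1 = 60 = 2^2 · 3 · 5.
2 is a primitive root mod 61 iff 2^(φ(61)/q) ≢ 1 for every prime q | φ(61), i.e. q ∈ {2, 3, 5}.
2^30 ≡ 60 (mod 61)  [q = 2: ≢ 1 ✓]
2^20 ≡ 47 (mod 61)  [q = 3: ≢ 1 ✓]
2^12 ≡ 9 (mod 61)  [q = 5: ≢ 1 ✓]
All checks pass, so 2 has order 60 and is a primitive root modulo 61.

Yes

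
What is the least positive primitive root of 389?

2

φ(389) = 389 − 1 = 388 = 2^2 · 97.
Test candidates g = 2, 3, … against the prime factors q ∈ {2, 97} of φ(389): g is a generator iff g^(388/q) ≢ 1 for every such q.
g = 2: 2^194 ≡ 388; 2^4 ≡ 16 — none is 1, so 2 is a primitive root.
The smallest primitive root modulo 389 is 2.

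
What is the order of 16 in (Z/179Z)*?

By Lagrange's theorem, ord_179(16) divides φ(179) = 179 − 1 = 178 = 2 · 89.
Divisors of 178: 1, 2, 89, 178.
Evaluate successive powers at the divisors of 178:
16^1 ≡ 16 (mod 179)
16^2 ≡ 77 (mod 179)
16^89 ≡ 1 (mod 179) ✓
So ord_179(16) = 89.

89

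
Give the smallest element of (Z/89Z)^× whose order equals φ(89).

φ(89) = 89 − 1 = 88 = 2^3 · 11.
Test candidates g = 2, 3, … against the prime factors q ∈ {2, 11} of φ(89): g is a generator iff g^(88/q) ≢ 1 for every such q.
g = 2: 2^44 ≡ 1 — hits 1, so not a primitive root.
g = 3: 3^44 ≡ 88; 3^8 ≡ 64 — none is 1, so 3 is a primitive root.
The smallest primitive root modulo 89 is 3.

3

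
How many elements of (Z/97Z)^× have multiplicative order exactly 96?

32

φ(97) = 97 − 1 = 96 = 2^5 · 3.
(Z/97Z)^× is cyclic (|G| = 96); a cyclic group of order m has exactly φ(d) elements of each order d | m, and none otherwise.
96 = 2^5 · 3 divides 96, and φ(96) = 32.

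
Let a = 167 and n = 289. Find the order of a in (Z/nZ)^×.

272

By Lagrange's theorem, ord_289(167) divides φ(289) = φ(17^2) = 17·(17−1) = 272 = 2^4 · 17.
Divisors of 272: 1, 2, 4, 8, 16, 17, 34, 68, 136, 272.
Check 167^d mod 289 for each divisor in increasing order:
167^1 ≡ 167
167^2 ≡ 145
167^4 ≡ 217
167^8 ≡ 271
167^16 ≡ 35
167^17 ≡ 65
167^34 ≡ 179
167^68 ≡ 251
167^136 ≡ 288
167^272 ≡ 1
Therefore the multiplicative order of 167 modulo 289 is 272.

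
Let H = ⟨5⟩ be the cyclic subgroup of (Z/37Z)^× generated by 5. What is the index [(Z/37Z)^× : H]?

1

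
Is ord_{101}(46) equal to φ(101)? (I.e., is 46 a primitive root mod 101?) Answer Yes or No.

Yes

φ(101) = 101 − 1 = 100 = 2^2 · 5^2.
It suffices to check that the order of 46 is not a proper divisor of 100: compute 46^(100/q) for q ∈ {2, 5}.
46^50 ≡ 100 (mod 101)  [q = 2: ≢ 1 ✓]
46^20 ≡ 36 (mod 101)  [q = 5: ≢ 1 ✓]
Every test exponent gives a nontrivial residue, hence 46 generates the full group.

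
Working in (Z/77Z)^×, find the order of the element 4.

15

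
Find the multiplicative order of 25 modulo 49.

21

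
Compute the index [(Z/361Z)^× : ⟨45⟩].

6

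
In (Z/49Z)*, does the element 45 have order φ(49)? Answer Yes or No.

φ(49) = φ(7^2) = 7·(7−1) = 42 = 2 · 3 · 7.
45 is a primitive root mod 49 iff 45^(φ(49)/q) ≢ 1 for every prime q | φ(49), i.e. q ∈ {2, 3, 7}.
45^21 ≡ 48 (mod 49)  [q = 2: ≢ 1 ✓]
45^14 ≡ 30 (mod 49)  [q = 3: ≢ 1 ✓]
45^6 ≡ 29 (mod 49)  [q = 7: ≢ 1 ✓]
Every test exponent gives a nontrivial residue, hence 45 generates the full group.

Yes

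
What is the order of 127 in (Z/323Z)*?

By Lagrange's theorem, ord_323(127) divides φ(323) = φ(17·19) = (17−1)·(19−1) = 16·18 = 288 = 2^5 · 3^2.
Divisors of 288: 1, 2, 3, 4, 6, 8, 9, 12, 16, 18, 24, 32, 36, 48, 72, 96, 144, 288.
Test each divisor d:
127^1 ≡ 127 (mod 323)
127^2 ≡ 302 (mod 323)
127^3 ≡ 240 (mod 323)
127^4 ≡ 118 (mod 323)
127^6 ≡ 106 (mod 323)
127^8 ≡ 35 (mod 323)
127^9 ≡ 246 (mod 323)
127^12 ≡ 254 (mod 323)
127^16 ≡ 256 (mod 323)
127^18 ≡ 115 (mod 323)
127^24 ≡ 239 (mod 323)
127^32 ≡ 290 (mod 323)
127^36 ≡ 305 (mod 323)
127^48 ≡ 273 (mod 323)
127^72 ≡ 1 (mod 323) ✓
Hence ord(127) = 72.

72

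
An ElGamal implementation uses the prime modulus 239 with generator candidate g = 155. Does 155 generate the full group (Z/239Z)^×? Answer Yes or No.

No

φ(239) = 239 − 1 = 238 = 2 · 7 · 17.
An element g generates (Z/239Z)^× iff g^(238/q) ≢ 1 (mod 239) for each prime q ∈ {2, 7, 17}.
155^119 ≡ 1 (mod 239)  [q = 2: ≡ 1 ✗]
155^34 ≡ 44 (mod 239)  [q = 7: ≢ 1 ✓]
155^14 ≡ 36 (mod 239)  [q = 17: ≢ 1 ✓]
Since 155^119 ≡ 1, the order of 155 divides 119 < 238, so 155 is not a primitive root.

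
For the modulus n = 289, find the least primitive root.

3

φ(289) = φ(17^2) = 17·(17−1) = 272 = 2^4 · 17.
g is a primitive root iff g^(272/q) ≢ 1 (mod 289) for each prime q ∈ {2, 17}.
g = 2: 2^136 ≡ 1 — hits 1, so not a primitive root.
g = 3: 3^136 ≡ 288; 3^16 ≡ 171 — none is 1, so 3 is a primitive root.
Hence the least primitive root of 289 is 3.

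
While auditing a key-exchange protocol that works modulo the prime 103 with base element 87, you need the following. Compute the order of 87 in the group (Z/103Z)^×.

102

The order of 87 must divide φ(103) = 103 − 1 = 102 = 2 · 3 · 17.
Divisors of 102: 1, 2, 3, 6, 17, 34, 51, 102.
Test each divisor d:
87^1 ≡ 87 (mod 103)
87^2 ≡ 50 (mod 103)
87^3 ≡ 24 (mod 103)
87^6 ≡ 61 (mod 103)
87^17 ≡ 47 (mod 103)
87^34 ≡ 46 (mod 103)
87^51 ≡ 102 (mod 103)
87^102 ≡ 1 (mod 103) ✓
The smallest such exponent is 102, so the order of 87 is 102.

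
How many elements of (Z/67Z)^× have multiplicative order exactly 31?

0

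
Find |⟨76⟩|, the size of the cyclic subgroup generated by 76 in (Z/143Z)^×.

The order of 76 must divide φ(143) = φ(11·13) = (11−1)·(13−1) = 10·12 = 120 = 2^3 · 3 · 5.
Divisors of 120: 1, 2, 3, 4, 5, 6, 8, 10, 12, 15, 20, 24, 30, 40, 60, 120.
Evaluate successive powers at the divisors of 120:
76^1 ≡ 76 (mod 143)
76^2 ≡ 56 (mod 143)
76^3 ≡ 109 (mod 143)
76^4 ≡ 133 (mod 143)
76^5 ≡ 98 (mod 143)
76^6 ≡ 12 (mod 143)
76^8 ≡ 100 (mod 143)
76^10 ≡ 23 (mod 143)
76^12 ≡ 1 (mod 143) ✓
Therefore the multiplicative order of 76 modulo 143 is 12.

12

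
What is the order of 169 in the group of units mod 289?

ord(169) | φ(289) = φ(17^2) = 17·(17−1) = 272 = 2^4 · 17.
Divisors of 272: 1, 2, 4, 8, 16, 17, 34, 68, 136, 272.
Test each divisor d:
169^1 ≡ 169 (mod 289)
169^2 ≡ 239 (mod 289)
169^4 ≡ 188 (mod 289)
169^8 ≡ 86 (mod 289)
169^16 ≡ 171 (mod 289)
169^17 ≡ 288 (mod 289)
169^34 ≡ 1 (mod 289) ✓
Therefore the multiplicative order of 169 modulo 289 is 34.

34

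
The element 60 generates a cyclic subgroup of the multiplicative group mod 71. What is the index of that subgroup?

By Lagrange's theorem, ord_71(60) divides φ(71) = 71 − 1 = 70 = 2 · 5 · 7.
Divisors of 70: 1, 2, 5, 7, 10, 14, 35, 70.
Test each divisor d:
60^1 ≡ 60 (mod 71)
60^2 ≡ 50 (mod 71)
60^5 ≡ 48 (mod 71)
60^7 ≡ 57 (mod 71)
60^10 ≡ 32 (mod 71)
60^14 ≡ 54 (mod 71)
60^35 ≡ 1 (mod 71) ✓
The order of 60 is 35, so the subgroup it generates has 35 elements.
The index is φ(71) / ord(60) = 70 / 35 = 2.

2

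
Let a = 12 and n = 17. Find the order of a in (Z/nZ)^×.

16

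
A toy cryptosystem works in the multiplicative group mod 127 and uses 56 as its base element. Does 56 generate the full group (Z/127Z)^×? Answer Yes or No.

Yes

φ(127) = 127 − 1 = 126 = 2 · 3^2 · 7.
An element g generates (Z/127Z)^× iff g^(126/q) ≢ 1 (mod 127) for each prime q ∈ {2, 3, 7}.
56^63 ≡ 126 (mod 127)  [q = 2: ≢ 1 ✓]
56^42 ≡ 107 (mod 127)  [q = 3: ≢ 1 ✓]
56^18 ≡ 16 (mod 127)  [q = 7: ≢ 1 ✓]
All checks pass, so 56 has order 126 and is a primitive root modulo 127.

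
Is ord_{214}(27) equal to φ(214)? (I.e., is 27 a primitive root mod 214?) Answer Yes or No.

φ(214) = φ(2)·φ(107) = 1·106 = 106 = 2 · 53.
It suffices to check that the order of 27 is not a proper divisor of 106: compute 27^(106/q) for q ∈ {2, 53}.
27^53 ≡ 1 (mod 214)  [q = 2: ≡ 1 ✗]
27^2 ≡ 87 (mod 214)  [q = 53: ≢ 1 ✓]
Since 27^53 ≡ 1, the order of 27 divides 53 < 106, so 27 is not a primitive root.

No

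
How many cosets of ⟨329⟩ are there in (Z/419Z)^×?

The order of 329 must divide φ(419) = 419 − 1 = 418 = 2 · 11 · 19.
Divisors of 418: 1, 2, 11, 19, 22, 38, 209, 418.
Check 329^d mod 419 for each divisor in increasing order:
329^1 ≡ 329 (mod 419)
329^2 ≡ 139 (mod 419)
329^11 ≡ 136 (mod 419)
329^19 ≡ 1 (mod 419) ✓
So ord_419(329) = 19, hence |⟨329⟩| = 19.
The index is φ(419) / ord(329) = 418 / 19 = 22.

22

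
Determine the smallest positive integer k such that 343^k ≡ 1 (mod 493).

112

Since 343 ∈ (Z/493Z)^×, its order divides φ(493) = φ(17·29) = (17−1)·(29−1) = 16·28 = 448 = 2^6 · 7.
Divisors of 448: 1, 2, 4, 7, 8, 14, 16, 28, 32, 56, 64, 112, 224, 448.
Test each divisor d:
343^1 ≡ 343 (mod 493)
343^2 ≡ 315 (mod 493)
343^4 ≡ 132 (mod 493)
343^7 ≡ 436 (mod 493)
343^8 ≡ 169 (mod 493)
343^14 ≡ 291 (mod 493)
343^16 ≡ 460 (mod 493)
343^28 ≡ 378 (mod 493)
343^32 ≡ 103 (mod 493)
343^56 ≡ 407 (mod 493)
343^64 ≡ 256 (mod 493)
343^112 ≡ 1 (mod 493) ✓
So ord_493(343) = 112.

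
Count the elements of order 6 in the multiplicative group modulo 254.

2

φ(254) = φ(2)·φ(127) = 1·126 = 126 = 2 · 3^2 · 7.
In a cyclic group of order 126, there are φ(d) elements of order d for each divisor d of 126, and zero for non-divisors.
6 = 2 · 3 divides 126, and φ(6) = 2.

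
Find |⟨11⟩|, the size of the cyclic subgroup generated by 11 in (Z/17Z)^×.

16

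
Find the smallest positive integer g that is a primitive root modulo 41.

6

φ(41) = 41 − 1 = 40 = 2^3 · 5.
g is a primitive root iff g^(40/q) ≢ 1 (mod 41) for each prime q ∈ {2, 5}.
g = 2: 2^20 ≡ 1 — hits 1, so not a primitive root.
g = 3: 3^20 ≡ 40; 3^8 ≡ 1 — hits 1, so not a primitive root.
g = 4: 4^20 ≡ 1 — hits 1, so not a primitive root.
g = 5: 5^20 ≡ 1 — hits 1, so not a primitive root.
g = 6: 6^20 ≡ 40; 6^8 ≡ 10 — none is 1, so 6 is a primitive root.
So 6 is the smallest generator of (Z/41Z)^×.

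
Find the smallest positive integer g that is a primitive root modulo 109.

6

φ(109) = 109 − 1 = 108 = 2^2 · 3^3.
g is a primitive root iff g^(108/q) ≢ 1 (mod 109) for each prime q ∈ {2, 3}.
g = 2: 2^54 ≡ 108; 2^36 ≡ 1 — hits 1, so not a primitive root.
g = 3: 3^54 ≡ 1 — hits 1, so not a primitive root.
g = 4: 4^54 ≡ 1 — hits 1, so not a primitive root.
g = 5: 5^54 ≡ 1 — hits 1, so not a primitive root.
g = 6: 6^54 ≡ 108; 6^36 ≡ 63 — none is 1, so 6 is a primitive root.
So 6 is the smallest generator of (Z/109Z)^×.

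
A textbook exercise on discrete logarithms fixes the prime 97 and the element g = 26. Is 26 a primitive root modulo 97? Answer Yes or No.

φ(97) = 97 − 1 = 96 = 2^5 · 3.
Test 26^(96/q) mod 97 for each prime factor q of 96:
26^48 ≡ 96 (mod 97)  [q = 2: ≢ 1 ✓]
26^32 ≡ 61 (mod 97)  [q = 3: ≢ 1 ✓]
Every test exponent gives a nontrivial residue, hence 26 generates the full group.

Yes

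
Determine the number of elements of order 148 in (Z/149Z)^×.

72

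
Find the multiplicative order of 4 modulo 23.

11

ord(4) | φ(23) = 23 − 1 = 22 = 2 · 11.
Divisors of 22: 1, 2, 11, 22.
Test each divisor d:
4^1 ≡ 4 (mod 23)
4^2 ≡ 16 (mod 23)
4^11 ≡ 1 (mod 23) ✓
So ord_23(4) = 11.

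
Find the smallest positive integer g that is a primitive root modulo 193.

5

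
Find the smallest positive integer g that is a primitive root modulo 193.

5

φ(193) = 193 − 1 = 192 = 2^6 · 3.
g is a primitive root iff g^(192/q) ≢ 1 (mod 193) for each prime q ∈ {2, 3}.
g = 2: 2^96 ≡ 1 — hits 1, so not a primitive root.
g = 3: 3^96 ≡ 1 — hits 1, so not a primitive root.
g = 4: 4^96 ≡ 1 — hits 1, so not a primitive root.
g = 5: 5^96 ≡ 192; 5^64 ≡ 84 — none is 1, so 5 is a primitive root.
The smallest primitive root modulo 193 is 5.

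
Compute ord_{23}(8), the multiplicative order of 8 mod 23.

11

By Lagrange's theorem, ord_23(8) divides φ(23) = 23 − 1 = 22 = 2 · 11.
Divisors of 22: 1, 2, 11, 22.
Compute 8^d (mod 23) for the divisors d until we hit 1:
8^1 ≡ 8
8^2 ≡ 18
8^11 ≡ 1
So ord_23(8) = 11.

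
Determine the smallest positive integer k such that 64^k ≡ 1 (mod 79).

The order of 64 must divide φ(79) = 79 − 1 = 78 = 2 · 3 · 13.
Divisors of 78: 1, 2, 3, 6, 13, 26, 39, 78.
Compute 64^d (mod 79) for the divisors d until we hit 1:
64^1 ≡ 64 (mod 79)
64^2 ≡ 67 (mod 79)
64^3 ≡ 22 (mod 79)
64^6 ≡ 10 (mod 79)
64^13 ≡ 1 (mod 79) ✓
The smallest such exponent is 13, so the order of 64 is 13.

13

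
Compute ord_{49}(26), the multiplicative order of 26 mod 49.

42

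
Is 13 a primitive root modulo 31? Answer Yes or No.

Yes

φ(31) = 31 − 1 = 30 = 2 · 3 · 5.
An element g generates (Z/31Z)^× iff g^(30/q) ≢ 1 (mod 31) for each prime q ∈ {2, 3, 5}.
13^15 ≡ 30 (mod 31)  [q = 2: ≢ 1 ✓]
13^10 ≡ 5 (mod 31)  [q = 3: ≢ 1 ✓]
13^6 ≡ 16 (mod 31)  [q = 5: ≢ 1 ✓]
All checks pass, so 13 has order 30 and is a primitive root modulo 31.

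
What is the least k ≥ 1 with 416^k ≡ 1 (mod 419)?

By Lagrange's theorem, ord_419(416) divides φ(419) = 419 − 1 = 418 = 2 · 11 · 19.
Divisors of 418: 1, 2, 11, 19, 22, 38, 209, 418.
Evaluate successive powers at the divisors of 418:
416^1 ≡ 416
416^2 ≡ 9
416^11 ≡ 90
416^19 ≡ 119
416^22 ≡ 139
416^38 ≡ 334
416^209 ≡ 418
416^418 ≡ 1
Therefore the multiplicative order of 416 modulo 419 is 418.

418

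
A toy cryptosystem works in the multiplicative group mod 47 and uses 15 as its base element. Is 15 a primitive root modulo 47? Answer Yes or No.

φ(47) = 47 − 1 = 46 = 2 · 23.
It suffices to check that the order of 15 is not a proper divisor of 46: compute 15^(46/q) for q ∈ {2, 23}.
15^23 ≡ 46 (mod 47)  [q = 2: ≢ 1 ✓]
15^2 ≡ 37 (mod 47)  [q = 23: ≢ 1 ✓]
All checks pass, so 15 has order 46 and is a primitive root modulo 47.

Yes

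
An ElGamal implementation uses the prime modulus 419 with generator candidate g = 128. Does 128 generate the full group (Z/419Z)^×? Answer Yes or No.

Yes

φ(419) = 419 − 1 = 418 = 2 · 11 · 19.
An element g generates (Z/419Z)^× iff g^(418/q) ≢ 1 (mod 419) for each prime q ∈ {2, 11, 19}.
128^209 ≡ 418 (mod 419)  [q = 2: ≢ 1 ✓]
128^38 ≡ 59 (mod 419)  [q = 11: ≢ 1 ✓]
128^22 ≡ 135 (mod 419)  [q = 19: ≢ 1 ✓]
All checks pass, so 128 has order 418 and is a primitive root modulo 419.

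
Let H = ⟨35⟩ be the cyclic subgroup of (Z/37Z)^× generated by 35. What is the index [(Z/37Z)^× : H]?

ord(35) | φ(37) = 37 − 1 = 36 = 2^2 · 3^2.
Divisors of 36: 1, 2, 3, 4, 6, 9, 12, 18, 36.
Test each divisor d:
35^1 ≡ 35
35^2 ≡ 4
35^3 ≡ 29
35^4 ≡ 16
35^6 ≡ 27
35^9 ≡ 6
35^12 ≡ 26
35^18 ≡ 36
35^36 ≡ 1
The order of 35 is 36, so the subgroup it generates has 36 elements.
[(Z/37Z)^× : ⟨35⟩] = 36/36 = 1.

1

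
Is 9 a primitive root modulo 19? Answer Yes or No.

No

φ(19) = 19 − 1 = 18 = 2 · 3^2.
It suffices to check that the order of 9 is not a proper divisor of 18: compute 9^(18/q) for q ∈ {2, 3}.
9^9 ≡ 1 (mod 19)  [q = 2: ≡ 1 ✗]
9^6 ≡ 11 (mod 19)  [q = 3: ≢ 1 ✓]
Since 9^9 ≡ 1, the order of 9 divides 9 < 18, so 9 is not a primitive root.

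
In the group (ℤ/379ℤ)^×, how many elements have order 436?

0

φ(379) = 379 − 1 = 378 = 2 · 3^3 · 7.
(Z/379Z)^× is cyclic (|G| = 378); a cyclic group of order m has exactly φ(d) elements of each order d | m, and none otherwise.
Since 436 ∤ 378, the count is 0.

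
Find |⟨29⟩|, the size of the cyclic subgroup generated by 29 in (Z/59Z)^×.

Since 29 ∈ (Z/59Z)^×, its order divides φ(59) = 59 − 1 = 58 = 2 · 29.
Divisors of 58: 1, 2, 29, 58.
Test each divisor d:
29^1 ≡ 29 (mod 59)
29^2 ≡ 15 (mod 59)
29^29 ≡ 1 (mod 59) ✓
So ord_59(29) = 29.

29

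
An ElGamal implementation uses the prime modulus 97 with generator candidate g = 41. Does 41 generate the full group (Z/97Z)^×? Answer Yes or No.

φ(97) = 97 − 1 = 96 = 2^5 · 3.
41 is a primitive root mod 97 iff 41^(φ(97)/q) ≢ 1 for every prime q | φ(97), i.e. q ∈ {2, 3}.
41^48 ≡ 96 (mod 97)  [q = 2: ≢ 1 ✓]
41^32 ≡ 35 (mod 97)  [q = 3: ≢ 1 ✓]
All checks pass, so 41 has order 96 and is a primitive root modulo 97.

Yes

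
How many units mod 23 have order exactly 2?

1

φ(23) = 23 − 1 = 22 = 2 · 11.
Since (Z/23Z)^× is cyclic of order 22, the number of elements of order d is φ(d) when d | 22 and 0 otherwise.
2 | 22, and φ(2) = 2 − 1 = 1.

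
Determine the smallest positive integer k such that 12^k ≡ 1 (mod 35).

12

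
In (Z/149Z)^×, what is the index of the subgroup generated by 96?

4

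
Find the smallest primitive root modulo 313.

φ(313) = 313 − 1 = 312 = 2^3 · 3 · 13.
g is a primitive root iff g^(312/q) ≢ 1 (mod 313) for each prime q ∈ {2, 3, 13}.
g = 2: 2^156 ≡ 1 — hits 1, so not a primitive root.
g = 3: 3^156 ≡ 1 — hits 1, so not a primitive root.
g = 4: 4^156 ≡ 1 — hits 1, so not a primitive root.
g = 5: 5^156 ≡ 312; 5^104 ≡ 1 — hits 1, so not a primitive root.
g = 6: 6^156 ≡ 1 — hits 1, so not a primitive root.
g = 7: 7^156 ≡ 312; 7^104 ≡ 1 — hits 1, so not a primitive root.
g = 8: 8^156 ≡ 1 — hits 1, so not a primitive root.
g = 9: 9^156 ≡ 1 — hits 1, so not a primitive root.
g = 10: 10^156 ≡ 312; 10^104 ≡ 214; 10^24 ≡ 103 — none is 1, so 10 is a primitive root.
Hence the least primitive root of 313 is 10.

10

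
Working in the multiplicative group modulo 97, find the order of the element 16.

Since 16 ∈ (Z/97Z)^×, its order divides φ(97) = 97 − 1 = 96 = 2^5 · 3.
Divisors of 96: 1, 2, 3, 4, 6, 8, 12, 16, 24, 32, 48, 96.
Check 16^d mod 97 for each divisor in increasing order:
16^1 ≡ 16 (mod 97)
16^2 ≡ 62 (mod 97)
16^3 ≡ 22 (mod 97)
16^4 ≡ 61 (mod 97)
16^6 ≡ 96 (mod 97)
16^8 ≡ 35 (mod 97)
16^12 ≡ 1 (mod 97) ✓
Therefore the multiplicative order of 16 modulo 97 is 12.

12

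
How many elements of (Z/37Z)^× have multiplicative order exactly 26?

φ(37) = 37 − 1 = 36 = 2^2 · 3^2.
(Z/37Z)^× is cyclic (|G| = 36); a cyclic group of order m has exactly φ(d) elements of each order d | m, and none otherwise.
Here 36 is not a multiple of 26, so there are no elements of order 26.

0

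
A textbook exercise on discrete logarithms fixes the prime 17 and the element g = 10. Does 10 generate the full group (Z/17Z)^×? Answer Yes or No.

φ(17) = 17 − 1 = 16 = 2^4.
It suffices to check that the order of 10 is not a proper divisor of 16: compute 10^(16/q) for q ∈ {2}.
10^8 ≡ 16 (mod 17)  [q = 2: ≢ 1 ✓]
None equal 1, so ord_17(10) = 16: 10 is a primitive root.

Yes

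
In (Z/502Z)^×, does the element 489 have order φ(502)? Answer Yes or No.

Yes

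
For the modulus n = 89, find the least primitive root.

φ(89) = 89 − 1 = 88 = 2^3 · 11.
Test candidates g = 2, 3, … against the prime factors q ∈ {2, 11} of φ(89): g is a generator iff g^(88/q) ≢ 1 for every such q.
g = 2: 2^44 ≡ 1 — hits 1, so not a primitive root.
g = 3: 3^44 ≡ 88; 3^8 ≡ 64 — none is 1, so 3 is a primitive root.
So 3 is the smallest generator of (Z/89Z)^×.

3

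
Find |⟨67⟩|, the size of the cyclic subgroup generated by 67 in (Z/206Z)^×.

ord(67) | φ(206) = φ(2)·φ(103) = 1·102 = 102 = 2 · 3 · 17.
Divisors of 102: 1, 2, 3, 6, 17, 34, 51, 102.
Evaluate successive powers at the divisors of 102:
67^1 ≡ 67 (mod 206)
67^2 ≡ 163 (mod 206)
67^3 ≡ 3 (mod 206)
67^6 ≡ 9 (mod 206)
67^17 ≡ 57 (mod 206)
67^34 ≡ 159 (mod 206)
67^51 ≡ 205 (mod 206)
67^102 ≡ 1 (mod 206) ✓
The smallest such exponent is 102, so the order of 67 is 102.

102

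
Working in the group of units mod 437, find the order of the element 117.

ord(117) | φ(437) = φ(19·23) = (19−1)·(23−1) = 18·22 = 396 = 2^2 · 3^2 · 11.
Divisors of 396: 1, 2, 3, 4, 6, 9, 11, 12, 18, 22, 33, 36, 44, 66, 99, 132, 198, 396.
Test each divisor d:
117^1 ≡ 117 (mod 437)
117^2 ≡ 142 (mod 437)
117^3 ≡ 8 (mod 437)
117^4 ≡ 62 (mod 437)
117^6 ≡ 64 (mod 437)
117^9 ≡ 75 (mod 437)
117^11 ≡ 162 (mod 437)
117^12 ≡ 163 (mod 437)
117^18 ≡ 381 (mod 437)
117^22 ≡ 24 (mod 437)
117^33 ≡ 392 (mod 437)
117^36 ≡ 77 (mod 437)
117^44 ≡ 139 (mod 437)
117^66 ≡ 277 (mod 437)
117^99 ≡ 208 (mod 437)
117^132 ≡ 254 (mod 437)
117^198 ≡ 1 (mod 437) ✓
Therefore the multiplicative order of 117 modulo 437 is 198.

198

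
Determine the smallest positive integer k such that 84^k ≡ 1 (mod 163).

Since 84 ∈ (Z/163Z)^×, its order divides φ(163) = 163 − 1 = 162 = 2 · 3^4.
Divisors of 162: 1, 2, 3, 6, 9, 18, 27, 54, 81, 162.
Evaluate successive powers at the divisors of 162:
84^1 ≡ 84 (mod 163)
84^2 ≡ 47 (mod 163)
84^3 ≡ 36 (mod 163)
84^6 ≡ 155 (mod 163)
84^9 ≡ 38 (mod 163)
84^18 ≡ 140 (mod 163)
84^27 ≡ 104 (mod 163)
84^54 ≡ 58 (mod 163)
84^81 ≡ 1 (mod 163) ✓
So ord_163(84) = 81.

81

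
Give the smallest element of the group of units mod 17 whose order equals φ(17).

3

φ(17) = 17 − 1 = 16 = 2^4.
Test candidates g = 2, 3, … against the prime factors q ∈ {2} of φ(17): g is a generator iff g^(16/q) ≢ 1 for every such q.
g = 2: 2^8 ≡ 1 — hits 1, so not a primitive root.
g = 3: 3^8 ≡ 16 — none is 1, so 3 is a primitive root.
The smallest primitive root modulo 17 is 3.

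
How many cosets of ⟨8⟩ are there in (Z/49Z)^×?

The order of 8 must divide φ(49) = φ(7^2) = 7·(7−1) = 42 = 2 · 3 · 7.
Divisors of 42: 1, 2, 3, 6, 7, 14, 21, 42.
Check 8^d mod 49 for each divisor in increasing order:
8^1 ≡ 8
8^2 ≡ 15
8^3 ≡ 22
8^6 ≡ 43
8^7 ≡ 1
Thus |⟨8⟩| = ord(8) = 7.
The index is φ(49) / ord(8) = 42 / 7 = 6.

6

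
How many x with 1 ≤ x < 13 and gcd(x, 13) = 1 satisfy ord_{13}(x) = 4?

2

φ(13) = 13 − 1 = 12 = 2^2 · 3.
In a cyclic group of order 12, there are φ(d) elements of order d for each divisor d of 12, and zero for non-divisors.
4 = 2^2 divides 12, and φ(4) = 2.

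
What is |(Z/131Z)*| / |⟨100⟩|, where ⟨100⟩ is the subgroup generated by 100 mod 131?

2

By Lagrange's theorem, ord_131(100) divides φ(131) = 131 − 1 = 130 = 2 · 5 · 13.
Divisors of 130: 1, 2, 5, 10, 13, 26, 65, 130.
Compute 100^d (mod 131) for the divisors d until we hit 1:
100^1 ≡ 100
100^2 ≡ 44
100^5 ≡ 113
100^10 ≡ 62
100^13 ≡ 58
100^26 ≡ 89
100^65 ≡ 1
So ord_131(100) = 65, hence |⟨100⟩| = 65.
The index is φ(131) / ord(100) = 130 / 65 = 2.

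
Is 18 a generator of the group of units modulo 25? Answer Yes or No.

No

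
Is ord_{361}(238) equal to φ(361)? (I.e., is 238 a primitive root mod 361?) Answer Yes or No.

Yes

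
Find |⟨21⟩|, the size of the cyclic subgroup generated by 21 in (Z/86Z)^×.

7

The order of 21 must divide φ(86) = φ(2)·φ(43) = 1·42 = 42 = 2 · 3 · 7.
Divisors of 42: 1, 2, 3, 6, 7, 14, 21, 42.
Test each divisor d:
21^1 ≡ 21 (mod 86)
21^2 ≡ 11 (mod 86)
21^3 ≡ 59 (mod 86)
21^6 ≡ 41 (mod 86)
21^7 ≡ 1 (mod 86) ✓
Therefore the multiplicative order of 21 modulo 86 is 7.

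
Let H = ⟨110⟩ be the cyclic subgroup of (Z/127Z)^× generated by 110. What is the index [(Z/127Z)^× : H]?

1

The order of 110 must divide φ(127) = 127 − 1 = 126 = 2 · 3^2 · 7.
Divisors of 126: 1, 2, 3, 6, 7, 9, 14, 18, 21, 42, 63, 126.
Check 110^d mod 127 for each divisor in increasing order:
110^1 ≡ 110 (mod 127)
110^2 ≡ 35 (mod 127)
110^3 ≡ 40 (mod 127)
110^6 ≡ 76 (mod 127)
110^7 ≡ 105 (mod 127)
110^9 ≡ 119 (mod 127)
110^14 ≡ 103 (mod 127)
110^18 ≡ 64 (mod 127)
110^21 ≡ 20 (mod 127)
110^42 ≡ 19 (mod 127)
110^63 ≡ 126 (mod 127)
110^126 ≡ 1 (mod 127) ✓
So ord_127(110) = 126, hence |⟨110⟩| = 126.
Index = |(Z/127Z)^×| / |⟨110⟩| = 126 / 126 = 1.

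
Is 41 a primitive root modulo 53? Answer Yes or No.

φ(53) = 53 − 1 = 52 = 2^2 · 13.
Test 41^(52/q) mod 53 for each prime factor q of 52:
41^26 ≡ 52 (mod 53)  [q = 2: ≢ 1 ✓]
41^4 ≡ 13 (mod 53)  [q = 13: ≢ 1 ✓]
All checks pass, so 41 has order 52 and is a primitive root modulo 53.

Yes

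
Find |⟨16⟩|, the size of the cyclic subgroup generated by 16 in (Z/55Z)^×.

5

By Lagrange's theorem, ord_55(16) divides φ(55) = φ(5·11) = (5−1)·(11−1) = 4·10 = 40 = 2^3 · 5.
Divisors of 40: 1, 2, 4, 5, 8, 10, 20, 40.
Evaluate successive powers at the divisors of 40:
16^1 ≡ 16
16^2 ≡ 36
16^4 ≡ 31
16^5 ≡ 1
The smallest such exponent is 5, so the order of 16 is 5.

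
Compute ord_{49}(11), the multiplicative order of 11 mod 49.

Since 11 ∈ (Z/49Z)^×, its order divides φ(49) = φ(7^2) = 7·(7−1) = 42 = 2 · 3 · 7.
Divisors of 42: 1, 2, 3, 6, 7, 14, 21, 42.
Check 11^d mod 49 for each divisor in increasing order:
11^1 ≡ 11 (mod 49)
11^2 ≡ 23 (mod 49)
11^3 ≡ 8 (mod 49)
11^6 ≡ 15 (mod 49)
11^7 ≡ 18 (mod 49)
11^14 ≡ 30 (mod 49)
11^21 ≡ 1 (mod 49) ✓
Hence ord(11) = 21.

21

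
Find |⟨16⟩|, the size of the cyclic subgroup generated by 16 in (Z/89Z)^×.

11

Since 16 ∈ (Z/89Z)^×, its order divides φ(89) = 89 − 1 = 88 = 2^3 · 11.
Divisors of 88: 1, 2, 4, 8, 11, 22, 44, 88.
Compute 16^d (mod 89) for the divisors d until we hit 1:
16^1 ≡ 16
16^2 ≡ 78
16^4 ≡ 32
16^8 ≡ 45
16^11 ≡ 1
The smallest such exponent is 11, so the order of 16 is 11.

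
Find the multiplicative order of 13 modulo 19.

By Lagrange's theorem, ord_19(13) divides φ(19) = 19 − 1 = 18 = 2 · 3^2.
Divisors of 18: 1, 2, 3, 6, 9, 18.
Evaluate successive powers at the divisors of 18:
13^1 ≡ 13
13^2 ≡ 17
13^3 ≡ 12
13^6 ≡ 11
13^9 ≡ 18
13^18 ≡ 1
The smallest such exponent is 18, so the order of 13 is 18.

18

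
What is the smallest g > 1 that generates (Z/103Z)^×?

5

φ(103) = 103 − 1 = 102 = 2 · 3 · 17.
Test candidates g = 2, 3, … against the prime factors q ∈ {2, 3, 17} of φ(103): g is a generator iff g^(102/q) ≢ 1 for every such q.
g = 2: 2^51 ≡ 1 — hits 1, so not a primitive root.
g = 3: 3^51 ≡ 102; 3^34 ≡ 1 — hits 1, so not a primitive root.
g = 4: 4^51 ≡ 1 — hits 1, so not a primitive root.
g = 5: 5^51 ≡ 102; 5^34 ≡ 56; 5^6 ≡ 72 — none is 1, so 5 is a primitive root.
The smallest primitive root modulo 103 is 5.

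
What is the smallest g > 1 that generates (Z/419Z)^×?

φ(419) = 419 − 1 = 418 = 2 · 11 · 19.
g is a primitive root iff g^(418/q) ≢ 1 (mod 419) for each prime q ∈ {2, 11, 19}.
g = 2: 2^209 ≡ 418; 2^38 ≡ 334; 2^22 ≡ 114 — none is 1, so 2 is a primitive root.
So 2 is the smallest generator of (Z/419Z)^×.

2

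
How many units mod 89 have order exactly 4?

φ(89) = 89 − 1 = 88 = 2^3 · 11.
(Z/89Z)^× is cyclic (|G| = 88); a cyclic group of order m has exactly φ(d) elements of each order d | m, and none otherwise.
4 = 2^2 divides 88, and φ(4) = 2.

2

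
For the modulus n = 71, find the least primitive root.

7

φ(71) = 71 − 1 = 70 = 2 · 5 · 7.
Test candidates g = 2, 3, … against the prime factors q ∈ {2, 5, 7} of φ(71): g is a generator iff g^(70/q) ≢ 1 for every such q.
g = 2: 2^35 ≡ 1 — hits 1, so not a primitive root.
g = 3: 3^35 ≡ 1 — hits 1, so not a primitive root.
g = 4: 4^35 ≡ 1 — hits 1, so not a primitive root.
g = 5: 5^35 ≡ 1 — hits 1, so not a primitive root.
g = 6: 6^35 ≡ 1 — hits 1, so not a primitive root.
g = 7: 7^35 ≡ 70; 7^14 ≡ 54; 7^10 ≡ 45 — none is 1, so 7 is a primitive root.
Hence the least primitive root of 71 is 7.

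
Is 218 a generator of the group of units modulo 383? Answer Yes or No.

Yes

φ(383) = 383 − 1 = 382 = 2 · 191.
An element g generates (Z/383Z)^× iff g^(382/q) ≢ 1 (mod 383) for each prime q ∈ {2, 191}.
218^191 ≡ 382 (mod 383)  [q = 2: ≢ 1 ✓]
218^2 ≡ 32 (mod 383)  [q = 191: ≢ 1 ✓]
None equal 1, so ord_383(218) = 382: 218 is a primitive root.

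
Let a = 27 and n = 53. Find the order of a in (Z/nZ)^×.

ord(27) | φ(53) = 53 − 1 = 52 = 2^2 · 13.
Divisors of 52: 1, 2, 4, 13, 26, 52.
Test each divisor d:
27^1 ≡ 27 (mod 53)
27^2 ≡ 40 (mod 53)
27^4 ≡ 10 (mod 53)
27^13 ≡ 23 (mod 53)
27^26 ≡ 52 (mod 53)
27^52 ≡ 1 (mod 53) ✓
Therefore the multiplicative order of 27 modulo 53 is 52.

52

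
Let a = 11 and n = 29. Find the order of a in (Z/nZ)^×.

28

Since 11 ∈ (Z/29Z)^×, its order divides φ(29) = 29 − 1 = 28 = 2^2 · 7.
Divisors of 28: 1, 2, 4, 7, 14, 28.
Compute 11^d (mod 29) for the divisors d until we hit 1:
11^1 ≡ 11 (mod 29)
11^2 ≡ 5 (mod 29)
11^4 ≡ 25 (mod 29)
11^7 ≡ 12 (mod 29)
11^14 ≡ 28 (mod 29)
11^28 ≡ 1 (mod 29) ✓
The smallest such exponent is 28, so the order of 11 is 28.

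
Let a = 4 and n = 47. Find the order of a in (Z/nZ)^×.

23

Since 4 ∈ (Z/47Z)^×, its order divides φ(47) = 47 − 1 = 46 = 2 · 23.
Divisors of 46: 1, 2, 23, 46.
Check 4^d mod 47 for each divisor in increasing order:
4^1 ≡ 4
4^2 ≡ 16
4^23 ≡ 1
Hence ord(4) = 23.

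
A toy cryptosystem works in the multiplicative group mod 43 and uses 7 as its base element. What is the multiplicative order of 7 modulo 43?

6

The order of 7 must divide φ(43) = 43 − 1 = 42 = 2 · 3 · 7.
Divisors of 42: 1, 2, 3, 6, 7, 14, 21, 42.
Test each divisor d:
7^1 ≡ 7 (mod 43)
7^2 ≡ 6 (mod 43)
7^3 ≡ 42 (mod 43)
7^6 ≡ 1 (mod 43) ✓
So ord_43(7) = 6.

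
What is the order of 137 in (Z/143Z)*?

60

By Lagrange's theorem, ord_143(137) divides φ(143) = φ(11·13) = (11−1)·(13−1) = 10·12 = 120 = 2^3 · 3 · 5.
Divisors of 120: 1, 2, 3, 4, 5, 6, 8, 10, 12, 15, 20, 24, 30, 40, 60, 120.
Check 137^d mod 143 for each divisor in increasing order:
137^1 ≡ 137
137^2 ≡ 36
137^3 ≡ 70
137^4 ≡ 9
137^5 ≡ 89
137^6 ≡ 38
137^8 ≡ 81
137^10 ≡ 56
137^12 ≡ 14
137^15 ≡ 122
137^20 ≡ 133
137^24 ≡ 53
137^30 ≡ 12
137^40 ≡ 100
137^60 ≡ 1
Therefore the multiplicative order of 137 modulo 143 is 60.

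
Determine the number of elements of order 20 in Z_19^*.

0

φ(19) = 19 − 1 = 18 = 2 · 3^2.
(Z/19Z)^× is cyclic (|G| = 18); a cyclic group of order m has exactly φ(d) elements of each order d | m, and none otherwise.
Here 18 is not a multiple of 20, so there are no elements of order 20.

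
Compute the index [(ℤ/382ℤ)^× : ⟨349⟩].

2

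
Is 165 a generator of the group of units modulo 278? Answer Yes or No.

Yes

φ(278) = φ(2)·φ(139) = 1·138 = 138 = 2 · 3 · 23.
165 is a primitive root mod 278 iff 165^(φ(278)/q) ≢ 1 for every prime q | φ(278), i.e. q ∈ {2, 3, 23}.
165^69 ≡ 277 (mod 278)  [q = 2: ≢ 1 ✓]
165^46 ≡ 181 (mod 278)  [q = 3: ≢ 1 ✓]
165^6 ≡ 91 (mod 278)  [q = 23: ≢ 1 ✓]
All checks pass, so 165 has order 138 and is a primitive root modulo 278.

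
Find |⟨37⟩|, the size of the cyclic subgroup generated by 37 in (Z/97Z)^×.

96

By Lagrange's theorem, ord_97(37) divides φ(97) = 97 − 1 = 96 = 2^5 · 3.
Divisors of 96: 1, 2, 3, 4, 6, 8, 12, 16, 24, 32, 48, 96.
Compute 37^d (mod 97) for the divisors d until we hit 1:
37^1 ≡ 37 (mod 97)
37^2 ≡ 11 (mod 97)
37^3 ≡ 19 (mod 97)
37^4 ≡ 24 (mod 97)
37^6 ≡ 70 (mod 97)
37^8 ≡ 91 (mod 97)
37^12 ≡ 50 (mod 97)
37^16 ≡ 36 (mod 97)
37^24 ≡ 75 (mod 97)
37^32 ≡ 35 (mod 97)
37^48 ≡ 96 (mod 97)
37^96 ≡ 1 (mod 97) ✓
Therefore the multiplicative order of 37 modulo 97 is 96.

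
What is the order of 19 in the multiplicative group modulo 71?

Since 19 ∈ (Z/71Z)^×, its order divides φ(71) = 71 − 1 = 70 = 2 · 5 · 7.
Divisors of 70: 1, 2, 5, 7, 10, 14, 35, 70.
Evaluate successive powers at the divisors of 70:
19^1 ≡ 19 (mod 71)
19^2 ≡ 6 (mod 71)
19^5 ≡ 45 (mod 71)
19^7 ≡ 57 (mod 71)
19^10 ≡ 37 (mod 71)
19^14 ≡ 54 (mod 71)
19^35 ≡ 1 (mod 71) ✓
The smallest such exponent is 35, so the order of 19 is 35.

35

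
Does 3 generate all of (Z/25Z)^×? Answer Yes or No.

Yes

φ(25) = φ(5^2) = 5·(5−1) = 20 = 2^2 · 5.
3 is a primitive root mod 25 iff 3^(φ(25)/q) ≢ 1 for every prime q | φ(25), i.e. q ∈ {2, 5}.
3^10 ≡ 24 (mod 25)  [q = 2: ≢ 1 ✓]
3^4 ≡ 6 (mod 25)  [q = 5: ≢ 1 ✓]
All checks pass, so 3 has order 20 and is a primitive root modulo 25.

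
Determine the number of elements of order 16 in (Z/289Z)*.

φ(289) = φ(17^2) = 17·(17−1) = 272 = 2^4 · 17.
Since (Z/289Z)^× is cyclic of order 272, the number of elements of order d is φ(d) when d | 272 and 0 otherwise.
16 = 2^4 divides 272, and φ(16) = 8.

8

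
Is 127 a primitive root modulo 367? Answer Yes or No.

Yes

φ(367) = 367 − 1 = 366 = 2 · 3 · 61.
An element g generates (Z/367Z)^× iff g^(366/q) ≢ 1 (mod 367) for each prime q ∈ {2, 3, 61}.
127^183 ≡ 366 (mod 367)  [q = 2: ≢ 1 ✓]
127^122 ≡ 283 (mod 367)  [q = 3: ≢ 1 ✓]
127^6 ≡ 114 (mod 367)  [q = 61: ≢ 1 ✓]
None equal 1, so ord_367(127) = 366: 127 is a primitive root.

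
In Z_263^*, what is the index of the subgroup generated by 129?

2

ord(129) | φ(263) = 263 − 1 = 262 = 2 · 131.
Divisors of 262: 1, 2, 131, 262.
Check 129^d mod 263 for each divisor in increasing order:
129^1 ≡ 129 (mod 263)
129^2 ≡ 72 (mod 263)
129^131 ≡ 1 (mod 263) ✓
Thus |⟨129⟩| = ord(129) = 131.
The index is φ(263) / ord(129) = 262 / 131 = 2.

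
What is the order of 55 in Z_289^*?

68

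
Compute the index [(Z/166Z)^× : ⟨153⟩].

The order of 153 must divide φ(166) = φ(2)·φ(83) = 1·82 = 82 = 2 · 41.
Divisors of 82: 1, 2, 41, 82.
Check 153^d mod 166 for each divisor in increasing order:
153^1 ≡ 153 (mod 166)
153^2 ≡ 3 (mod 166)
153^41 ≡ 1 (mod 166) ✓
The order of 153 is 41, so the subgroup it generates has 41 elements.
Index = |(Z/166Z)^×| / |⟨153⟩| = 82 / 41 = 2.

2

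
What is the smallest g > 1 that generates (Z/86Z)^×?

3

φ(86) = φ(2)·φ(43) = 1·42 = 42 = 2 · 3 · 7.
Test candidates g = 2, 3, … against the prime factors q ∈ {2, 3, 7} of φ(86): g is a generator iff g^(42/q) ≢ 1 for every such q.
g = 2: gcd(2, 86) = 2 > 1, not a unit — skip.
g = 3: 3^21 ≡ 85; 3^14 ≡ 79; 3^6 ≡ 41 — none is 1, so 3 is a primitive root.
Hence the least primitive root of 86 is 3.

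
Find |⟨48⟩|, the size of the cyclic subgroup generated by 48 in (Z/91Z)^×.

6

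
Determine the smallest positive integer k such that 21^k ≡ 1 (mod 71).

Since 21 ∈ (Z/71Z)^×, its order divides φ(71) = 71 − 1 = 70 = 2 · 5 · 7.
Divisors of 70: 1, 2, 5, 7, 10, 14, 35, 70.
Compute 21^d (mod 71) for the divisors d until we hit 1:
21^1 ≡ 21 (mod 71)
21^2 ≡ 15 (mod 71)
21^5 ≡ 39 (mod 71)
21^7 ≡ 17 (mod 71)
21^10 ≡ 30 (mod 71)
21^14 ≡ 5 (mod 71)
21^35 ≡ 70 (mod 71)
21^70 ≡ 1 (mod 71) ✓
Therefore the multiplicative order of 21 modulo 71 is 70.

70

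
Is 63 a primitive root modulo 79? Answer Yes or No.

Yes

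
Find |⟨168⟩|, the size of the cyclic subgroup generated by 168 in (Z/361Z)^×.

Since 168 ∈ (Z/361Z)^×, its order divides φ(361) = φ(19^2) = 19·(19−1) = 342 = 2 · 3^2 · 19.
Divisors of 342: 1, 2, 3, 6, 9, 18, 19, 38, 57, 114, 171, 342.
Evaluate successive powers at the divisors of 342:
168^1 ≡ 168 (mod 361)
168^2 ≡ 66 (mod 361)
168^3 ≡ 258 (mod 361)
168^6 ≡ 140 (mod 361)
168^9 ≡ 20 (mod 361)
168^18 ≡ 39 (mod 361)
168^19 ≡ 54 (mod 361)
168^38 ≡ 28 (mod 361)
168^57 ≡ 68 (mod 361)
168^114 ≡ 292 (mod 361)
168^171 ≡ 1 (mod 361) ✓
Hence ord(168) = 171.

171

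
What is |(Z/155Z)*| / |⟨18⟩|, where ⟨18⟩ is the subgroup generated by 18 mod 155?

ord(18) | φ(155) = φ(5·31) = (5−1)·(31−1) = 4·30 = 120 = 2^3 · 3 · 5.
Divisors of 120: 1, 2, 3, 4, 5, 6, 8, 10, 12, 15, 20, 24, 30, 40, 60, 120.
Test each divisor d:
18^1 ≡ 18 (mod 155)
18^2 ≡ 14 (mod 155)
18^3 ≡ 97 (mod 155)
18^4 ≡ 41 (mod 155)
18^5 ≡ 118 (mod 155)
18^6 ≡ 109 (mod 155)
18^8 ≡ 131 (mod 155)
18^10 ≡ 129 (mod 155)
18^12 ≡ 101 (mod 155)
18^15 ≡ 32 (mod 155)
18^20 ≡ 56 (mod 155)
18^24 ≡ 126 (mod 155)
18^30 ≡ 94 (mod 155)
18^40 ≡ 36 (mod 155)
18^60 ≡ 1 (mod 155) ✓
Thus |⟨18⟩| = ord(18) = 60.
The index is φ(155) / ord(18) = 120 / 60 = 2.

2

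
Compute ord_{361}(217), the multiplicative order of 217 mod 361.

114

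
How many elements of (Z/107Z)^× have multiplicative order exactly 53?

φ(107) = 107 − 1 = 106 = 2 · 53.
In a cyclic group of order 106, there are φ(d) elements of order d for each divisor d of 106, and zero for non-divisors.
53 | 106, and φ(53) = 53 − 1 = 52.

52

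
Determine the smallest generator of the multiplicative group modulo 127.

3

φ(127) = 127 − 1 = 126 = 2 · 3^2 · 7.
Test candidates g = 2, 3, … against the prime factors q ∈ {2, 3, 7} of φ(127): g is a generator iff g^(126/q) ≢ 1 for every such q.
g = 2: 2^63 ≡ 1 — hits 1, so not a primitive root.
g = 3: 3^63 ≡ 126; 3^42 ≡ 107; 3^18 ≡ 4 — none is 1, so 3 is a primitive root.
So 3 is the smallest generator of (Z/127Z)^×.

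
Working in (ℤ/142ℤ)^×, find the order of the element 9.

35

The order of 9 must divide φ(142) = φ(2)·φ(71) = 1·70 = 70 = 2 · 5 · 7.
Divisors of 70: 1, 2, 5, 7, 10, 14, 35, 70.
Evaluate successive powers at the divisors of 70:
9^1 ≡ 9
9^2 ≡ 81
9^5 ≡ 119
9^7 ≡ 125
9^10 ≡ 103
9^14 ≡ 5
9^35 ≡ 1
Hence ord(9) = 35.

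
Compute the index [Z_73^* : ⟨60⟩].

1

The order of 60 must divide φ(73) = 73 − 1 = 72 = 2^3 · 3^2.
Divisors of 72: 1, 2, 3, 4, 6, 8, 9, 12, 18, 24, 36, 72.
Check 60^d mod 73 for each divisor in increasing order:
60^1 ≡ 60
60^2 ≡ 23
60^3 ≡ 66
60^4 ≡ 18
60^6 ≡ 49
60^8 ≡ 32
60^9 ≡ 22
60^12 ≡ 65
60^18 ≡ 46
60^24 ≡ 64
60^36 ≡ 72
60^72 ≡ 1
Thus |⟨60⟩| = ord(60) = 72.
Index = |(Z/73Z)^×| / |⟨60⟩| = 72 / 72 = 1.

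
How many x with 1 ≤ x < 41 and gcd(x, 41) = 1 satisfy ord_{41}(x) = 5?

4

φ(41) = 41 − 1 = 40 = 2^3 · 5.
(Z/41Z)^× is cyclic (|G| = 40); a cyclic group of order m has exactly φ(d) elements of each order d | m, and none otherwise.
5 | 40, and φ(5) = 5 − 1 = 4.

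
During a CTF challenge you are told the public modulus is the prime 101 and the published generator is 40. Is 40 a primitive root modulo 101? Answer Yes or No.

Yes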